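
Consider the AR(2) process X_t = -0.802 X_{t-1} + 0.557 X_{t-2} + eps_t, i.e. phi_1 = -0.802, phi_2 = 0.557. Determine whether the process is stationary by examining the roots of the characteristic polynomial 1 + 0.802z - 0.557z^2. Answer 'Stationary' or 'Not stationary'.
\text{Not stationary}

The AR(p) characteristic polynomial is P(z) = 1 + 0.802z - 0.557z^2.
Stationarity requires all roots to lie outside the unit circle, i.e. |z| > 1 for every root.
Set 1 + (0.802) z + (-0.557) z^2 = 0, i.e. a z^2 + b z + c = 0 with a = -0.557, b = 0.802, c = 1.
Discriminant D = b^2 - 4ac = (0.802)^2 - 4*(-0.557)*1 = 0.643204 - (-2.228) = 2.871204.
D >= 0, so the roots are real: z = (-b +/- sqrt(D)) / (2a) = (-0.802 +/- 1.694463) / (-1.114).
  z_1 = (-0.802 + 1.694463) / (-1.114) = -0.8011,   |z_1| = 0.8011.
  z_2 = (-0.802 - 1.694463) / (-1.114) = 2.241,   |z_2| = 2.241.
Moduli of all roots: 0.8011, 2.2410.
All moduli strictly greater than 1? No.
Verdict: Not stationary.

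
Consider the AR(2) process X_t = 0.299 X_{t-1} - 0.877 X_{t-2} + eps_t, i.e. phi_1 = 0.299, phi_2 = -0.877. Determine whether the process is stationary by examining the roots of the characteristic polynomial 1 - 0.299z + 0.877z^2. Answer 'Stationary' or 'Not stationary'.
\text{Stationary}

The AR(p) characteristic polynomial is P(z) = 1 - 0.299z + 0.877z^2.
Stationarity requires all roots to lie outside the unit circle, i.e. |z| > 1 for every root.
Set 1 + (-0.299) z + (0.877) z^2 = 0, i.e. a z^2 + b z + c = 0 with a = 0.877, b = -0.299, c = 1.
Discriminant D = b^2 - 4ac = (-0.299)^2 - 4*(0.877)*1 = 0.089401 - (3.508) = -3.418599.
D < 0, so the roots are the complex-conjugate pair z = (-b +/- i sqrt(-D)) / (2a) = 0.1705 +/- 1.0541i.
For a conjugate pair |z|^2 = z * conj(z) = (product of roots) = c/a = 1/(0.877) = 1.140251, so |z| = sqrt(1.140251) = 1.0678 for both roots.
Moduli of all roots: 1.0678, 1.0678.
All moduli strictly greater than 1? Yes.
Verdict: Stationary.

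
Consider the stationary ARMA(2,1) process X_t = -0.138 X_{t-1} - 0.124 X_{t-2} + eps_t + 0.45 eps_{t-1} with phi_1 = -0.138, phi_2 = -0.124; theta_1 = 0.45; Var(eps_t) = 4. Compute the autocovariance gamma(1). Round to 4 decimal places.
\gamma(1) = 1.0484

Multiply the model equation by X_{t-k} and take expectations. With theta_0 = psi_0 = 1 and psi_j the MA(infinity) weights, this gives
  gamma(k) - sum_i phi_i gamma(k-i) = c_k,
  c_k = sigma^2 * sum_{j=k..q} theta_j psi_{j-k}   (c_k = 0 for k > q),
using gamma(-m) = gamma(m).
psi-weights needed (psi_j = theta_j + sum_i phi_i psi_{j-i}):
  psi_1 = theta_1 + phi_1 = 0.45 + (-0.138) = 0.312
Right-hand sides:
  c_0 = sigma^2 (1 + theta_1 psi_1) = 4 * (1 + (0.45)(0.312)) = 4 * 1.1404 = 4.5616
  c_1 = sigma^2 theta_1 = 4 * (0.45) = 1.8
  c_2 = 0
Equations for k = 0, 1, 2 (AR order 2, c_2 = 0):
  (E0) gamma(0) = phi_1 gamma(1) + phi_2 gamma(2) + c_0
  (E1) gamma(1) = phi_1 gamma(0) + phi_2 gamma(1) + c_1
  (E2) gamma(2) = phi_1 gamma(1) + phi_2 gamma(0)
From (E1): gamma(1) = A gamma(0) + B with
  A = phi_1 / (1 - phi_2) = -0.138 / 1.124 = -0.122776,   B = c_1 / (1 - phi_2) = 1.8 / 1.124 = 1.601423.
Insert (E2) into (E0): gamma(0) (1 - phi_2^2) = phi_1 (1 + phi_2) gamma(1) + c_0.
  phi_1 (1 + phi_2) = (-0.138)(0.876) = -0.120888,   1 - phi_2^2 = 0.984624.
Replace gamma(1) by A gamma(0) + B and collect gamma(0):
  gamma(0) [0.984624 - (-0.120888)(-0.122776)] = (-0.120888)(1.601423) + 4.5616
  gamma(0) * 0.969782 = 4.368007
  gamma(0) = 4.368007 / 0.969782 = 4.504113.
  gamma(1) = A gamma(0) + B = (-0.122776)(4.504113) + (1.601423) = 1.048427.
Therefore gamma(1) = 1.0484 (to 4 decimal places).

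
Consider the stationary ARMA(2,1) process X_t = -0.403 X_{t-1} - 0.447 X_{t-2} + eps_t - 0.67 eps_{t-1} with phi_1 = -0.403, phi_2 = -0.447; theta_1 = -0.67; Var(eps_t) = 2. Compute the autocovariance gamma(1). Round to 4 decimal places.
\gamma(1) = -2.3011

Multiply the model equation by X_{t-k} and take expectations. With theta_0 = psi_0 = 1 and psi_j the MA(infinity) weights, this gives
  gamma(k) - sum_i phi_i gamma(k-i) = c_k,
  c_k = sigma^2 * sum_{j=k..q} theta_j psi_{j-k}   (c_k = 0 for k > q),
using gamma(-m) = gamma(m).
psi-weights needed (psi_j = theta_j + sum_i phi_i psi_{j-i}):
  psi_1 = theta_1 + phi_1 = -0.67 + (-0.403) = -1.073
Right-hand sides:
  c_0 = sigma^2 (1 + theta_1 psi_1) = 2 * (1 + (-0.67)(-1.073)) = 2 * 1.71891 = 3.43782
  c_1 = sigma^2 theta_1 = 2 * (-0.67) = -1.34
  c_2 = 0
Equations for k = 0, 1, 2 (AR order 2, c_2 = 0):
  (E0) gamma(0) = phi_1 gamma(1) + phi_2 gamma(2) + c_0
  (E1) gamma(1) = phi_1 gamma(0) + phi_2 gamma(1) + c_1
  (E2) gamma(2) = phi_1 gamma(1) + phi_2 gamma(0)
From (E1): gamma(1) = A gamma(0) + B with
  A = phi_1 / (1 - phi_2) = -0.403 / 1.447 = -0.278507,   B = c_1 / (1 - phi_2) = -1.34 / 1.447 = -0.926054.
Insert (E2) into (E0): gamma(0) (1 - phi_2^2) = phi_1 (1 + phi_2) gamma(1) + c_0.
  phi_1 (1 + phi_2) = (-0.403)(0.553) = -0.222859,   1 - phi_2^2 = 0.800191.
Replace gamma(1) by A gamma(0) + B and collect gamma(0):
  gamma(0) [0.800191 - (-0.222859)(-0.278507)] = (-0.222859)(-0.926054) + 3.43782
  gamma(0) * 0.738123 = 3.644199
  gamma(0) = 3.644199 / 0.738123 = 4.937116.
  gamma(1) = A gamma(0) + B = (-0.278507)(4.937116) + (-0.926054) = -2.301076.
Therefore gamma(1) = -2.3011 (to 4 decimal places).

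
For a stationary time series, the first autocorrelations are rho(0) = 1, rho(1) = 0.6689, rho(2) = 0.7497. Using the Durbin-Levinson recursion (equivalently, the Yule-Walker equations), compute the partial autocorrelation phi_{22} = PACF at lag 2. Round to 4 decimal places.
\phi_{22} = 0.5470

The PACF at lag k is phi_{kk}, the last component of the solution
to the Yule-Walker system G_k phi = r_k where
  (G_k)_{ij} = rho(|i - j|), (r_k)_i = rho(i), i,j = 1..k.
Equivalently, Durbin-Levinson gives phi_{kk} iteratively:
  phi_{11} = rho(1)
  phi_{kk} = [rho(k) - sum_{j=1..k-1} phi_{k-1,j} rho(k-j)]
            / [1 - sum_{j=1..k-1} phi_{k-1,j} rho(j)],
  phi_{k,j} = phi_{k-1,j} - phi_{kk} phi_{k-1,k-j},  j = 1..k-1.
Step k = 1:
  phi_11 = rho(1) = 0.6689.
Step k = 2:
  phi_22 = [rho(2) - phi_11 rho(1)] / [1 - phi_11 rho(1)] = [0.7497 - (0.6689)(0.6689)] / [1 - (0.6689)(0.6689)]
         = 0.30227279 / 0.55257279 = 0.547.
Therefore phi_{22} = 0.5470.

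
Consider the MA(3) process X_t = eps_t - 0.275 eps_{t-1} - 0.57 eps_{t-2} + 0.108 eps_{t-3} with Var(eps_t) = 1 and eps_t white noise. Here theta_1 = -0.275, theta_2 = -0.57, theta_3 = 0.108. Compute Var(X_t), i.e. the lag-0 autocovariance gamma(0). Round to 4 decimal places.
\gamma(0) = 1.4122

For an MA(q) process X_t = eps_t + sum_i theta_i eps_{t-i} with
Var(eps_t) = sigma^2, the variance is
  gamma(0) = sigma^2 * (1 + sum_i theta_i^2).
  sum_i theta_i^2 = (-0.275)^2 + (-0.57)^2 + (0.108)^2 = 0.075625 + 0.3249 + 0.011664 = 0.412189.
  gamma(0) = 1 * (1 + 0.412189) = 1 * 1.412189 = 1.412189, which rounds to 1.4122.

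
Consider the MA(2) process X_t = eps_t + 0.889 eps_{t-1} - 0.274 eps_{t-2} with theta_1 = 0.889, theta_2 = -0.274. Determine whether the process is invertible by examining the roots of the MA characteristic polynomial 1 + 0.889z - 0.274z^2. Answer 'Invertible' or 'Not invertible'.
\text{Not invertible}

The MA(q) characteristic polynomial is P(z) = 1 + 0.889z - 0.274z^2.
Invertibility requires all roots to lie outside the unit circle, i.e. |z| > 1 for every root.
Set 1 + (0.889) z + (-0.274) z^2 = 0, i.e. a z^2 + b z + c = 0 with a = -0.274, b = 0.889, c = 1.
Discriminant D = b^2 - 4ac = (0.889)^2 - 4*(-0.274)*1 = 0.790321 - (-1.096) = 1.886321.
D >= 0, so the roots are real: z = (-b +/- sqrt(D)) / (2a) = (-0.889 +/- 1.373434) / (-0.548).
  z_1 = (-0.889 + 1.373434) / (-0.548) = -0.884,   |z_1| = 0.884.
  z_2 = (-0.889 - 1.373434) / (-0.548) = 4.1285,   |z_2| = 4.1285.
Moduli of all roots: 0.8840, 4.1285.
All moduli strictly greater than 1? No.
Verdict: Not invertible.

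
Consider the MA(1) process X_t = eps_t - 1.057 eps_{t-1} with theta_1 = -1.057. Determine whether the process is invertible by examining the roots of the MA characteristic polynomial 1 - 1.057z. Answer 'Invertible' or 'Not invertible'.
\text{Not invertible}

The MA(q) characteristic polynomial is P(z) = 1 - 1.057z.
Invertibility requires all roots to lie outside the unit circle, i.e. |z| > 1 for every root.
This is linear in z: 1 + (-1.057) z = 0  =>  z = -1/(-1.057) = 0.946074,  |z| = 0.946074.
Moduli of all roots: 0.9461.
All moduli strictly greater than 1? No.
Verdict: Not invertible.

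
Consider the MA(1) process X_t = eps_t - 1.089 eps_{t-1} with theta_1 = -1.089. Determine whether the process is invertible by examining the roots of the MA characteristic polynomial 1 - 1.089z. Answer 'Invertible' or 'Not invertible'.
\text{Not invertible}

The MA(q) characteristic polynomial is P(z) = 1 - 1.089z.
Invertibility requires all roots to lie outside the unit circle, i.e. |z| > 1 for every root.
This is linear in z: 1 + (-1.089) z = 0  =>  z = -1/(-1.089) = 0.918274,  |z| = 0.918274.
Moduli of all roots: 0.9183.
All moduli strictly greater than 1? No.
Verdict: Not invertible.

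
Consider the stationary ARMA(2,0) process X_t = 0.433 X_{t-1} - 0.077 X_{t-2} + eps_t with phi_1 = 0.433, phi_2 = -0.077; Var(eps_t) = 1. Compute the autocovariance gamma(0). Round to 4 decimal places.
\gamma(0) = 1.1999

Multiply the model equation by X_{t-k} and take expectations. With theta_0 = psi_0 = 1 and psi_j the MA(infinity) weights, this gives
  gamma(k) - sum_i phi_i gamma(k-i) = c_k,
  c_k = sigma^2 * sum_{j=k..q} theta_j psi_{j-k}   (c_k = 0 for k > q),
using gamma(-m) = gamma(m).
Pure AR (q = 0): c_0 = sigma^2 = 1, c_k = 0 for k >= 1.
Equations for k = 0, 1, 2 (AR order 2, c_2 = 0):
  (E0) gamma(0) = phi_1 gamma(1) + phi_2 gamma(2) + c_0
  (E1) gamma(1) = phi_1 gamma(0) + phi_2 gamma(1) + c_1
  (E2) gamma(2) = phi_1 gamma(1) + phi_2 gamma(0)
From (E1): gamma(1) = A gamma(0) + B with
  A = phi_1 / (1 - phi_2) = 0.433 / 1.077 = 0.402043,   B = c_1 / (1 - phi_2) = 0 / 1.077 = 0.
Insert (E2) into (E0): gamma(0) (1 - phi_2^2) = phi_1 (1 + phi_2) gamma(1) + c_0.
  phi_1 (1 + phi_2) = (0.433)(0.923) = 0.399659,   1 - phi_2^2 = 0.994071.
Replace gamma(1) by A gamma(0) + B and collect gamma(0):
  gamma(0) [0.994071 - (0.399659)(0.402043)] = c_0 = 1
  gamma(0) * 0.833391 = 1
  gamma(0) = 1 / 0.833391 = 1.199917.
Therefore gamma(0) = 1.1999 (to 4 decimal places).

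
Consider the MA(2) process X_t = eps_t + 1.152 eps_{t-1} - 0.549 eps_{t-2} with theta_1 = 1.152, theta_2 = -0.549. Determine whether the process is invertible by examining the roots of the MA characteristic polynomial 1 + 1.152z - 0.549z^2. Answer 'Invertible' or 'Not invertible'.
\text{Not invertible}

The MA(q) characteristic polynomial is P(z) = 1 + 1.152z - 0.549z^2.
Invertibility requires all roots to lie outside the unit circle, i.e. |z| > 1 for every root.
Set 1 + (1.152) z + (-0.549) z^2 = 0, i.e. a z^2 + b z + c = 0 with a = -0.549, b = 1.152, c = 1.
Discriminant D = b^2 - 4ac = (1.152)^2 - 4*(-0.549)*1 = 1.327104 - (-2.196) = 3.523104.
D >= 0, so the roots are real: z = (-b +/- sqrt(D)) / (2a) = (-1.152 +/- 1.876993) / (-1.098).
  z_1 = (-1.152 + 1.876993) / (-1.098) = -0.6603,   |z_1| = 0.6603.
  z_2 = (-1.152 - 1.876993) / (-1.098) = 2.7586,   |z_2| = 2.7586.
Moduli of all roots: 0.6603, 2.7586.
All moduli strictly greater than 1? No.
Verdict: Not invertible.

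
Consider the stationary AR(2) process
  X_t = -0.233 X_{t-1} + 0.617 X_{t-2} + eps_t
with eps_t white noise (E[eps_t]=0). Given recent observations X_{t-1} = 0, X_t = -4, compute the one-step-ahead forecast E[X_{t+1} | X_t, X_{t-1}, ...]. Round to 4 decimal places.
E[X_{t+1} \mid \mathcal F_t] = 0.9320

For an AR(p) model X_t = c + sum_i phi_i X_{t-i} + eps_t, the
one-step-ahead conditional mean is
  E[X_{t+1} | X_t, ...] = c + sum_i phi_i X_{t+1-i}.
Substitute known values:
  E[X_{t+1} | ...] = (-0.233) * (-4) + (0.617) * (0)
                   = 0.9320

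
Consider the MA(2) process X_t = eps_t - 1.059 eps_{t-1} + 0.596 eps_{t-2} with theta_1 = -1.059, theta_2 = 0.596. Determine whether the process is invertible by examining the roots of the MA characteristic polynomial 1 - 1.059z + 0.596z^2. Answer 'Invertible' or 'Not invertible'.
\text{Invertible}

The MA(q) characteristic polynomial is P(z) = 1 - 1.059z + 0.596z^2.
Invertibility requires all roots to lie outside the unit circle, i.e. |z| > 1 for every root.
Set 1 + (-1.059) z + (0.596) z^2 = 0, i.e. a z^2 + b z + c = 0 with a = 0.596, b = -1.059, c = 1.
Discriminant D = b^2 - 4ac = (-1.059)^2 - 4*(0.596)*1 = 1.121481 - (2.384) = -1.262519.
D < 0, so the roots are the complex-conjugate pair z = (-b +/- i sqrt(-D)) / (2a) = 0.8884 +/- 0.9426i.
For a conjugate pair |z|^2 = z * conj(z) = (product of roots) = c/a = 1/(0.596) = 1.677852, so |z| = sqrt(1.677852) = 1.2953 for both roots.
Moduli of all roots: 1.2953, 1.2953.
All moduli strictly greater than 1? Yes.
Verdict: Invertible.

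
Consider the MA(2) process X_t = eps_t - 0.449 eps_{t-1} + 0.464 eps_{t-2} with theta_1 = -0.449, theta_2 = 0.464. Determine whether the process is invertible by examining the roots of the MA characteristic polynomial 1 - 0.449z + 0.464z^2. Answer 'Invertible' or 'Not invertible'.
\text{Invertible}

The MA(q) characteristic polynomial is P(z) = 1 - 0.449z + 0.464z^2.
Invertibility requires all roots to lie outside the unit circle, i.e. |z| > 1 for every root.
Set 1 + (-0.449) z + (0.464) z^2 = 0, i.e. a z^2 + b z + c = 0 with a = 0.464, b = -0.449, c = 1.
Discriminant D = b^2 - 4ac = (-0.449)^2 - 4*(0.464)*1 = 0.201601 - (1.856) = -1.654399.
D < 0, so the roots are the complex-conjugate pair z = (-b +/- i sqrt(-D)) / (2a) = 0.4838 +/- 1.386i.
For a conjugate pair |z|^2 = z * conj(z) = (product of roots) = c/a = 1/(0.464) = 2.155172, so |z| = sqrt(2.155172) = 1.4681 for both roots.
Moduli of all roots: 1.4681, 1.4681.
All moduli strictly greater than 1? Yes.
Verdict: Invertible.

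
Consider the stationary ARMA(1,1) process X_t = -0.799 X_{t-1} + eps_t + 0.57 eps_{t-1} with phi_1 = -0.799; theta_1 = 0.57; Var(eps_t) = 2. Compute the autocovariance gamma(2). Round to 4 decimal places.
\gamma(2) = 0.5511

Multiply the model equation by X_{t-k} and take expectations. With theta_0 = psi_0 = 1 and psi_j the MA(infinity) weights, this gives
  gamma(k) - sum_i phi_i gamma(k-i) = c_k,
  c_k = sigma^2 * sum_{j=k..q} theta_j psi_{j-k}   (c_k = 0 for k > q),
using gamma(-m) = gamma(m).
psi-weights needed (psi_j = theta_j + sum_i phi_i psi_{j-i}):
  psi_1 = theta_1 + phi_1 = 0.57 + (-0.799) = -0.229
Right-hand sides:
  c_0 = sigma^2 (1 + theta_1 psi_1) = 2 * (1 + (0.57)(-0.229)) = 2 * 0.86947 = 1.73894
  c_1 = sigma^2 theta_1 = 2 * (0.57) = 1.14
  c_2 = 0
Equations for k = 0 and k = 1 (AR order 1):
  gamma(0) = phi_1 gamma(1) + c_0
  gamma(1) = phi_1 gamma(0) + c_1
Substituting the second into the first: gamma(0) (1 - phi_1^2) = c_0 + phi_1 c_1, so
  gamma(0) = (c_0 + phi_1 c_1) / (1 - phi_1^2) = (1.73894 + (-0.799)(1.14)) / (1 - (-0.799)^2) = 0.82808 / 0.361599 = 2.290051.
  gamma(1) = phi_1 gamma(0) + c_1 = (-0.799)(2.290051) + (1.14) = -0.68975.
For k = 2 (> q): gamma(2) = phi_1 gamma(1) = (-0.799)(-0.68975) = 0.551111.
Therefore gamma(2) = 0.5511 (to 4 decimal places).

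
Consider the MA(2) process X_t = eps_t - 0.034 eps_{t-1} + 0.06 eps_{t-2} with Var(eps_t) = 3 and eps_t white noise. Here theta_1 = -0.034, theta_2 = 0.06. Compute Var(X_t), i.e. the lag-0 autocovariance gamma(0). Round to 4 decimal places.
\gamma(0) = 3.0143

For an MA(q) process X_t = eps_t + sum_i theta_i eps_{t-i} with
Var(eps_t) = sigma^2, the variance is
  gamma(0) = sigma^2 * (1 + sum_i theta_i^2).
  sum_i theta_i^2 = (-0.034)^2 + (0.06)^2 = 0.001156 + 0.0036 = 0.004756.
  gamma(0) = 3 * (1 + 0.004756) = 3 * 1.004756 = 3.014268, which rounds to 3.0143.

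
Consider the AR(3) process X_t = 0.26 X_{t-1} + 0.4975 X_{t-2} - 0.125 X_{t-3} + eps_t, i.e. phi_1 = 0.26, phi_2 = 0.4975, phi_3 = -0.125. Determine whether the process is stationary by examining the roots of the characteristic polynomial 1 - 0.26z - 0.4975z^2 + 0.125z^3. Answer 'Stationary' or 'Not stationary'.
\text{Stationary}

The AR(p) characteristic polynomial is P(z) = 1 - 0.26z - 0.4975z^2 + 0.125z^3.
Stationarity requires all roots to lie outside the unit circle, i.e. |z| > 1 for every root.
Degree 3: look for a simple real root z0 first, then factor out (1 - z/z0) and solve the remaining quadratic.
Testing z0 = 4: P(4) = 1 + (-0.26)(4) + (-0.4975)(4)^2 + (0.125)(4)^3
  = 1 + (-1.04) + (-7.96) + (8) = 0.  So z_0 = 4 is a root, |z_0| = 4.
Divide out the factor (1 - 0.25 z) = (1 - z/z0) (since 1/z0 = 0.25):
  P(z) = (1 - 0.25 z)(1 + (-0.01) z + (-0.5) z^2)
  [check: z-coef -0.01 - (0.25) = -0.26; z^2-coef -0.5 - (0.25)(-0.01) = -0.4975; z^3-coef -(0.25)(-0.5) = 0.125.]
Remaining roots from the quadratic factor 1 + (-0.01) z + (-0.5) z^2:
  Set 1 + (-0.01) z + (-0.5) z^2 = 0, i.e. a z^2 + b z + c = 0 with a = -0.5, b = -0.01, c = 1.
  Discriminant D = b^2 - 4ac = (-0.01)^2 - 4*(-0.5)*1 = 0.0001 - (-2) = 2.0001.
  D >= 0, so the roots are real: z = (-b +/- sqrt(D)) / (2a) = (0.01 +/- 1.414249) / (-1).
    z_1 = (0.01 + 1.414249) / (-1) = -1.4242,   |z_1| = 1.4242.
    z_2 = (0.01 - 1.414249) / (-1) = 1.4042,   |z_2| = 1.4042.
Moduli of all roots: 4.0000, 1.4242, 1.4042.
All moduli strictly greater than 1? Yes.
Verdict: Stationary.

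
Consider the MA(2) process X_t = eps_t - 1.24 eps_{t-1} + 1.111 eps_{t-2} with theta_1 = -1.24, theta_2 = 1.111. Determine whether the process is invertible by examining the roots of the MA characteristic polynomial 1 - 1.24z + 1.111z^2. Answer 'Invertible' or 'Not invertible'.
\text{Not invertible}

The MA(q) characteristic polynomial is P(z) = 1 - 1.24z + 1.111z^2.
Invertibility requires all roots to lie outside the unit circle, i.e. |z| > 1 for every root.
Set 1 + (-1.24) z + (1.111) z^2 = 0, i.e. a z^2 + b z + c = 0 with a = 1.111, b = -1.24, c = 1.
Discriminant D = b^2 - 4ac = (-1.24)^2 - 4*(1.111)*1 = 1.5376 - (4.444) = -2.9064.
D < 0, so the roots are the complex-conjugate pair z = (-b +/- i sqrt(-D)) / (2a) = 0.5581 +/- 0.7672i.
For a conjugate pair |z|^2 = z * conj(z) = (product of roots) = c/a = 1/(1.111) = 0.90009, so |z| = sqrt(0.90009) = 0.9487 for both roots.
Moduli of all roots: 0.9487, 0.9487.
All moduli strictly greater than 1? No.
Verdict: Not invertible.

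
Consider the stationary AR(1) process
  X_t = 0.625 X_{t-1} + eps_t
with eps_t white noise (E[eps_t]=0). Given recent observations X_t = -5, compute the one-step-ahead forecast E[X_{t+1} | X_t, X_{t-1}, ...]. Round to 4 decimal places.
E[X_{t+1} \mid \mathcal F_t] = -3.1250

For an AR(p) model X_t = c + sum_i phi_i X_{t-i} + eps_t, the
one-step-ahead conditional mean is
  E[X_{t+1} | X_t, ...] = c + sum_i phi_i X_{t+1-i}.
Substitute known values:
  E[X_{t+1} | ...] = (0.625) * (-5)
                   = -3.1250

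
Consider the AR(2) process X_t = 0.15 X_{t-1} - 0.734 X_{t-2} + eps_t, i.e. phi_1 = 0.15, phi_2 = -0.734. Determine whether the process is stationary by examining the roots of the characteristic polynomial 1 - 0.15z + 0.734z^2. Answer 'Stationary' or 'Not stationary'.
\text{Stationary}

The AR(p) characteristic polynomial is P(z) = 1 - 0.15z + 0.734z^2.
Stationarity requires all roots to lie outside the unit circle, i.e. |z| > 1 for every root.
Set 1 + (-0.15) z + (0.734) z^2 = 0, i.e. a z^2 + b z + c = 0 with a = 0.734, b = -0.15, c = 1.
Discriminant D = b^2 - 4ac = (-0.15)^2 - 4*(0.734)*1 = 0.0225 - (2.936) = -2.9135.
D < 0, so the roots are the complex-conjugate pair z = (-b +/- i sqrt(-D)) / (2a) = 0.1022 +/- 1.1627i.
For a conjugate pair |z|^2 = z * conj(z) = (product of roots) = c/a = 1/(0.734) = 1.362398, so |z| = sqrt(1.362398) = 1.1672 for both roots.
Moduli of all roots: 1.1672, 1.1672.
All moduli strictly greater than 1? Yes.
Verdict: Stationary.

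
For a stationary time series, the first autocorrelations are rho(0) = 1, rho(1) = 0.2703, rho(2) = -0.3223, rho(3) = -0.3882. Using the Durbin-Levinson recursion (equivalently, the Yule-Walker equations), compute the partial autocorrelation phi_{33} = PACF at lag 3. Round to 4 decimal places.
\phi_{33} = -0.1960

The PACF at lag k is phi_{kk}, the last component of the solution
to the Yule-Walker system G_k phi = r_k where
  (G_k)_{ij} = rho(|i - j|), (r_k)_i = rho(i), i,j = 1..k.
Equivalently, Durbin-Levinson gives phi_{kk} iteratively:
  phi_{11} = rho(1)
  phi_{kk} = [rho(k) - sum_{j=1..k-1} phi_{k-1,j} rho(k-j)]
            / [1 - sum_{j=1..k-1} phi_{k-1,j} rho(j)],
  phi_{k,j} = phi_{k-1,j} - phi_{kk} phi_{k-1,k-j},  j = 1..k-1.
Step k = 1:
  phi_11 = rho(1) = 0.2703.
Step k = 2:
  phi_22 = [rho(2) - phi_11 rho(1)] / [1 - phi_11 rho(1)] = [-0.3223 - (0.2703)(0.2703)] / [1 - (0.2703)(0.2703)]
         = -0.39536209 / 0.92693791 = -0.426525.
  Update: phi_21 = phi_11 - phi_22 phi_11 = 0.2703 - (-0.426525)(0.2703) = 0.38559.
Step k = 3:
  phi_33 = [rho(3) - phi_21 rho(2) - phi_22 rho(1)] / [1 - phi_21 rho(1) - phi_22 rho(2)]
    numerator   = -0.3882 - (0.38559)(-0.3223) - (-0.426525)(0.2703) = -0.14863477
    denominator = 1 - (0.38559)(0.2703) - (-0.426525)(-0.3223) = 0.75830614
  phi_33 = -0.14863477 / 0.75830614 = -0.196.
Therefore phi_{33} = -0.1960.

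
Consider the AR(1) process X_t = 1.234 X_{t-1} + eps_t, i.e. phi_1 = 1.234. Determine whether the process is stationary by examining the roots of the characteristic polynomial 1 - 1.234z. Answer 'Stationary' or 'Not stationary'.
\text{Not stationary}

The AR(p) characteristic polynomial is P(z) = 1 - 1.234z.
Stationarity requires all roots to lie outside the unit circle, i.e. |z| > 1 for every root.
This is linear in z: 1 + (-1.234) z = 0  =>  z = -1/(-1.234) = 0.810373,  |z| = 0.810373.
Moduli of all roots: 0.8104.
All moduli strictly greater than 1? No.
Verdict: Not stationary.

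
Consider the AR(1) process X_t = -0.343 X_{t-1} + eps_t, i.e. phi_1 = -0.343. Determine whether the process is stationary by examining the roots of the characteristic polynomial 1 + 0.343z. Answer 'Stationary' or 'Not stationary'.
\text{Stationary}

The AR(p) characteristic polynomial is P(z) = 1 + 0.343z.
Stationarity requires all roots to lie outside the unit circle, i.e. |z| > 1 for every root.
This is linear in z: 1 + (0.343) z = 0  =>  z = -1/(0.343) = -2.915452,  |z| = 2.915452.
Moduli of all roots: 2.9155.
All moduli strictly greater than 1? Yes.
Verdict: Stationary.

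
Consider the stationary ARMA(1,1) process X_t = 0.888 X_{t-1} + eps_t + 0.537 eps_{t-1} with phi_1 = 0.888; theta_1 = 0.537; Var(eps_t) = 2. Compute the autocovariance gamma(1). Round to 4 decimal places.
\gamma(1) = 19.9050

Multiply the model equation by X_{t-k} and take expectations. With theta_0 = psi_0 = 1 and psi_j the MA(infinity) weights, this gives
  gamma(k) - sum_i phi_i gamma(k-i) = c_k,
  c_k = sigma^2 * sum_{j=k..q} theta_j psi_{j-k}   (c_k = 0 for k > q),
using gamma(-m) = gamma(m).
psi-weights needed (psi_j = theta_j + sum_i phi_i psi_{j-i}):
  psi_1 = theta_1 + phi_1 = 0.537 + (0.888) = 1.425
Right-hand sides:
  c_0 = sigma^2 (1 + theta_1 psi_1) = 2 * (1 + (0.537)(1.425)) = 2 * 1.765225 = 3.53045
  c_1 = sigma^2 theta_1 = 2 * (0.537) = 1.074
  c_2 = 0
Equations for k = 0 and k = 1 (AR order 1):
  gamma(0) = phi_1 gamma(1) + c_0
  gamma(1) = phi_1 gamma(0) + c_1
Substituting the second into the first: gamma(0) (1 - phi_1^2) = c_0 + phi_1 c_1, so
  gamma(0) = (c_0 + phi_1 c_1) / (1 - phi_1^2) = (3.53045 + (0.888)(1.074)) / (1 - (0.888)^2) = 4.484162 / 0.211456 = 21.206123.
  gamma(1) = phi_1 gamma(0) + c_1 = (0.888)(21.206123) + (1.074) = 19.905037.
Therefore gamma(1) = 19.9050 (to 4 decimal places).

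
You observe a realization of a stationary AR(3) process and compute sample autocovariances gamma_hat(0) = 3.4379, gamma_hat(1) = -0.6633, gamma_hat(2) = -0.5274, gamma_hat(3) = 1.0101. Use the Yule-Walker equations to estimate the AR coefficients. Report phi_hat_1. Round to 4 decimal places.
\hat\phi_{1} = -0.1840

The Yule-Walker equations for an AR(p) process read, in matrix form,
  Gamma_p phi = r_p,   with   (Gamma_p)_{ij} = gamma(|i - j|),
                       (r_p)_i = gamma(i),   i,j = 1..p.
Substitute the sample gammas (Toeplitz matrix and right-hand side of size 3):
  Gamma_p = [[3.4379, -0.6633, -0.5274], [-0.6633, 3.4379, -0.6633], [-0.5274, -0.6633, 3.4379]]
  r_p     = [-0.6633, -0.5274, 1.0101]
Written out (R1..R3):
  (R1) 3.4379 phi_1 - 0.6633 phi_2 - 0.5274 phi_3 = -0.6633
  (R2) -0.6633 phi_1 + 3.4379 phi_2 - 0.6633 phi_3 = -0.5274
  (R3) -0.5274 phi_1 - 0.6633 phi_2 + 3.4379 phi_3 = 1.0101
Gaussian elimination:
  R2 <- R2 - (-0.6633/3.4379) R1 = R2 - (-0.192938) R1:  3.309925 phi_2 - 0.765055 phi_3 = -0.655375
  R3 <- R3 - (-0.5274/3.4379) R1 = R3 - (-0.153408) R1:  -0.765055 phi_2 + 3.356993 phi_3 = 0.908345
  R3 <- R3 - (-0.765055/3.309925) R2 = R3 - (-0.23114) R2:  3.180158 phi_3 = 0.756861
Back-substitution:
  phi_hat_3 = 0.756861 / 3.180158 = 0.237995
  phi_hat_2 = (-0.655375 - (-0.765055)(0.237995)) / 3.309925 = -0.142993
  phi_hat_1 = (-0.6633 - (-0.6633)(-0.142993) - (-0.5274)(0.237995)) / 3.4379 = -0.184016
So phi_hat = [-0.1840, -0.1430, 0.2380].
Therefore phi_hat_1 = -0.1840.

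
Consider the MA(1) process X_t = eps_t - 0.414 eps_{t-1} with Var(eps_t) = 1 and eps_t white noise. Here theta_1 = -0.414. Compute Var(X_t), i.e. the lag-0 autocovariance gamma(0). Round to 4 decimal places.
\gamma(0) = 1.1714

For an MA(q) process X_t = eps_t + sum_i theta_i eps_{t-i} with
Var(eps_t) = sigma^2, the variance is
  gamma(0) = sigma^2 * (1 + sum_i theta_i^2).
  sum_i theta_i^2 = (-0.414)^2 = 0.171396.
  gamma(0) = 1 * (1 + 0.171396) = 1 * 1.171396 = 1.171396, which rounds to 1.1714.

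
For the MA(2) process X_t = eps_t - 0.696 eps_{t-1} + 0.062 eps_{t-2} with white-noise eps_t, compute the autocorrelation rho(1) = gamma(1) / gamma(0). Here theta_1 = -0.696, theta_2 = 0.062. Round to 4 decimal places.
\rho(1) = -0.4967

For an MA(q) process with theta_0 = 1, the autocovariance is
  gamma(k) = sigma^2 * sum_{i=0..q-k} theta_i * theta_{i+k},
and rho(k) = gamma(k) / gamma(0). Sigma^2 cancels.
  numerator   = (1)*(-0.696) + (-0.696)*(0.062) = -0.739152.
  denominator = (1)^2 + (-0.696)^2 + (0.062)^2 = 1.48826.
  rho(1) = -0.739152 / 1.48826 = -0.4967.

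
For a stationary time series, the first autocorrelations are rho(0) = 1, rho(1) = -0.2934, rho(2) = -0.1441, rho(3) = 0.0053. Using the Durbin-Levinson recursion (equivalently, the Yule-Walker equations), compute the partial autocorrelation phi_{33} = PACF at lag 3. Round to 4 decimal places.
\phi_{33} = -0.1420

The PACF at lag k is phi_{kk}, the last component of the solution
to the Yule-Walker system G_k phi = r_k where
  (G_k)_{ij} = rho(|i - j|), (r_k)_i = rho(i), i,j = 1..k.
Equivalently, Durbin-Levinson gives phi_{kk} iteratively:
  phi_{11} = rho(1)
  phi_{kk} = [rho(k) - sum_{j=1..k-1} phi_{k-1,j} rho(k-j)]
            / [1 - sum_{j=1..k-1} phi_{k-1,j} rho(j)],
  phi_{k,j} = phi_{k-1,j} - phi_{kk} phi_{k-1,k-j},  j = 1..k-1.
Step k = 1:
  phi_11 = rho(1) = -0.2934.
Step k = 2:
  phi_22 = [rho(2) - phi_11 rho(1)] / [1 - phi_11 rho(1)] = [-0.1441 - (-0.2934)(-0.2934)] / [1 - (-0.2934)(-0.2934)]
         = -0.23018356 / 0.91391644 = -0.251865.
  Update: phi_21 = phi_11 - phi_22 phi_11 = -0.2934 - (-0.251865)(-0.2934) = -0.367297.
Step k = 3:
  phi_33 = [rho(3) - phi_21 rho(2) - phi_22 rho(1)] / [1 - phi_21 rho(1) - phi_22 rho(2)]
    numerator   = 0.0053 - (-0.367297)(-0.1441) - (-0.251865)(-0.2934) = -0.12152471
    denominator = 1 - (-0.367297)(-0.2934) - (-0.251865)(-0.1441) = 0.85594126
  phi_33 = -0.12152471 / 0.85594126 = -0.142.
Therefore phi_{33} = -0.1420.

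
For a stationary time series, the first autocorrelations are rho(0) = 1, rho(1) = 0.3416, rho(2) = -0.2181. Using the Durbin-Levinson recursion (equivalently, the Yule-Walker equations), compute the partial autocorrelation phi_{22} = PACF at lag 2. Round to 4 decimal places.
\phi_{22} = -0.3790

The PACF at lag k is phi_{kk}, the last component of the solution
to the Yule-Walker system G_k phi = r_k where
  (G_k)_{ij} = rho(|i - j|), (r_k)_i = rho(i), i,j = 1..k.
Equivalently, Durbin-Levinson gives phi_{kk} iteratively:
  phi_{11} = rho(1)
  phi_{kk} = [rho(k) - sum_{j=1..k-1} phi_{k-1,j} rho(k-j)]
            / [1 - sum_{j=1..k-1} phi_{k-1,j} rho(j)],
  phi_{k,j} = phi_{k-1,j} - phi_{kk} phi_{k-1,k-j},  j = 1..k-1.
Step k = 1:
  phi_11 = rho(1) = 0.3416.
Step k = 2:
  phi_22 = [rho(2) - phi_11 rho(1)] / [1 - phi_11 rho(1)] = [-0.2181 - (0.3416)(0.3416)] / [1 - (0.3416)(0.3416)]
         = -0.33479056 / 0.88330944 = -0.379.
Therefore phi_{22} = -0.3790.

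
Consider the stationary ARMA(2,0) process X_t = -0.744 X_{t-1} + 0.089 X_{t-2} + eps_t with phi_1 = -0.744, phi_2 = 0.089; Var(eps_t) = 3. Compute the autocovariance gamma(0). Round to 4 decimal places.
\gamma(0) = 9.0802

Multiply the model equation by X_{t-k} and take expectations. With theta_0 = psi_0 = 1 and psi_j the MA(infinity) weights, this gives
  gamma(k) - sum_i phi_i gamma(k-i) = c_k,
  c_k = sigma^2 * sum_{j=k..q} theta_j psi_{j-k}   (c_k = 0 for k > q),
using gamma(-m) = gamma(m).
Pure AR (q = 0): c_0 = sigma^2 = 3, c_k = 0 for k >= 1.
Equations for k = 0, 1, 2 (AR order 2, c_2 = 0):
  (E0) gamma(0) = phi_1 gamma(1) + phi_2 gamma(2) + c_0
  (E1) gamma(1) = phi_1 gamma(0) + phi_2 gamma(1) + c_1
  (E2) gamma(2) = phi_1 gamma(1) + phi_2 gamma(0)
From (E1): gamma(1) = A gamma(0) + B with
  A = phi_1 / (1 - phi_2) = -0.744 / 0.911 = -0.816685,   B = c_1 / (1 - phi_2) = 0 / 0.911 = 0.
Insert (E2) into (E0): gamma(0) (1 - phi_2^2) = phi_1 (1 + phi_2) gamma(1) + c_0.
  phi_1 (1 + phi_2) = (-0.744)(1.089) = -0.810216,   1 - phi_2^2 = 0.992079.
Replace gamma(1) by A gamma(0) + B and collect gamma(0):
  gamma(0) [0.992079 - (-0.810216)(-0.816685)] = c_0 = 3
  gamma(0) * 0.330388 = 3
  gamma(0) = 3 / 0.330388 = 9.080239.
Therefore gamma(0) = 9.0802 (to 4 decimal places).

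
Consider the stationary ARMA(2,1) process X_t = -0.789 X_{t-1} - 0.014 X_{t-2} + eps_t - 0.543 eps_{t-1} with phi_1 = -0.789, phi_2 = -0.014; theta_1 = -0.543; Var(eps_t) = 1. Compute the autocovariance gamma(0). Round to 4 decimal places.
\gamma(0) = 5.4246

Multiply the model equation by X_{t-k} and take expectations. With theta_0 = psi_0 = 1 and psi_j the MA(infinity) weights, this gives
  gamma(k) - sum_i phi_i gamma(k-i) = c_k,
  c_k = sigma^2 * sum_{j=k..q} theta_j psi_{j-k}   (c_k = 0 for k > q),
using gamma(-m) = gamma(m).
psi-weights needed (psi_j = theta_j + sum_i phi_i psi_{j-i}):
  psi_1 = theta_1 + phi_1 = -0.543 + (-0.789) = -1.332
Right-hand sides:
  c_0 = sigma^2 (1 + theta_1 psi_1) = 1 * (1 + (-0.543)(-1.332)) = 1 * 1.723276 = 1.723276
  c_1 = sigma^2 theta_1 = 1 * (-0.543) = -0.543
  c_2 = 0
Equations for k = 0, 1, 2 (AR order 2, c_2 = 0):
  (E0) gamma(0) = phi_1 gamma(1) + phi_2 gamma(2) + c_0
  (E1) gamma(1) = phi_1 gamma(0) + phi_2 gamma(1) + c_1
  (E2) gamma(2) = phi_1 gamma(1) + phi_2 gamma(0)
From (E1): gamma(1) = A gamma(0) + B with
  A = phi_1 / (1 - phi_2) = -0.789 / 1.014 = -0.778107,   B = c_1 / (1 - phi_2) = -0.543 / 1.014 = -0.535503.
Insert (E2) into (E0): gamma(0) (1 - phi_2^2) = phi_1 (1 + phi_2) gamma(1) + c_0.
  phi_1 (1 + phi_2) = (-0.789)(0.986) = -0.777954,   1 - phi_2^2 = 0.999804.
Replace gamma(1) by A gamma(0) + B and collect gamma(0):
  gamma(0) [0.999804 - (-0.777954)(-0.778107)] = (-0.777954)(-0.535503) + 1.723276
  gamma(0) * 0.394473 = 2.139873
  gamma(0) = 2.139873 / 0.394473 = 5.424638.
Therefore gamma(0) = 5.4246 (to 4 decimal places).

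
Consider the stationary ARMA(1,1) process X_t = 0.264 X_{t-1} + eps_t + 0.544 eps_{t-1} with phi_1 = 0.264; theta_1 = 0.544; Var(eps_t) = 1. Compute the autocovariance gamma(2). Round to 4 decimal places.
\gamma(2) = 0.2622

Multiply the model equation by X_{t-k} and take expectations. With theta_0 = psi_0 = 1 and psi_j the MA(infinity) weights, this gives
  gamma(k) - sum_i phi_i gamma(k-i) = c_k,
  c_k = sigma^2 * sum_{j=k..q} theta_j psi_{j-k}   (c_k = 0 for k > q),
using gamma(-m) = gamma(m).
psi-weights needed (psi_j = theta_j + sum_i phi_i psi_{j-i}):
  psi_1 = theta_1 + phi_1 = 0.544 + (0.264) = 0.808
Right-hand sides:
  c_0 = sigma^2 (1 + theta_1 psi_1) = 1 * (1 + (0.544)(0.808)) = 1 * 1.439552 = 1.439552
  c_1 = sigma^2 theta_1 = 1 * (0.544) = 0.544
  c_2 = 0
Equations for k = 0 and k = 1 (AR order 1):
  gamma(0) = phi_1 gamma(1) + c_0
  gamma(1) = phi_1 gamma(0) + c_1
Substituting the second into the first: gamma(0) (1 - phi_1^2) = c_0 + phi_1 c_1, so
  gamma(0) = (c_0 + phi_1 c_1) / (1 - phi_1^2) = (1.439552 + (0.264)(0.544)) / (1 - (0.264)^2) = 1.583168 / 0.930304 = 1.701775.
  gamma(1) = phi_1 gamma(0) + c_1 = (0.264)(1.701775) + (0.544) = 0.993269.
For k = 2 (> q): gamma(2) = phi_1 gamma(1) = (0.264)(0.993269) = 0.262223.
Therefore gamma(2) = 0.2622 (to 4 decimal places).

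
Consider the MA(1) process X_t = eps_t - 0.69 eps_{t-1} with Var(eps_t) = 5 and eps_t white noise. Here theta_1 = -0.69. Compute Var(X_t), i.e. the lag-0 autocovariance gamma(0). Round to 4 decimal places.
\gamma(0) = 7.3805

For an MA(q) process X_t = eps_t + sum_i theta_i eps_{t-i} with
Var(eps_t) = sigma^2, the variance is
  gamma(0) = sigma^2 * (1 + sum_i theta_i^2).
  sum_i theta_i^2 = (-0.69)^2 = 0.4761.
  gamma(0) = 5 * (1 + 0.4761) = 5 * 1.4761 = 7.3805.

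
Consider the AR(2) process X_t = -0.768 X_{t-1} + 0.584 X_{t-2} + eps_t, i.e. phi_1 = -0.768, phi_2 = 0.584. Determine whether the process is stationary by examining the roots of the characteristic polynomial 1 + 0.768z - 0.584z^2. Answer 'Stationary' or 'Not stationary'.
\text{Not stationary}

The AR(p) characteristic polynomial is P(z) = 1 + 0.768z - 0.584z^2.
Stationarity requires all roots to lie outside the unit circle, i.e. |z| > 1 for every root.
Set 1 + (0.768) z + (-0.584) z^2 = 0, i.e. a z^2 + b z + c = 0 with a = -0.584, b = 0.768, c = 1.
Discriminant D = b^2 - 4ac = (0.768)^2 - 4*(-0.584)*1 = 0.589824 - (-2.336) = 2.925824.
D >= 0, so the roots are real: z = (-b +/- sqrt(D)) / (2a) = (-0.768 +/- 1.710504) / (-1.168).
  z_1 = (-0.768 + 1.710504) / (-1.168) = -0.8069,   |z_1| = 0.8069.
  z_2 = (-0.768 - 1.710504) / (-1.168) = 2.122,   |z_2| = 2.122.
Moduli of all roots: 0.8069, 2.1220.
All moduli strictly greater than 1? No.
Verdict: Not stationary.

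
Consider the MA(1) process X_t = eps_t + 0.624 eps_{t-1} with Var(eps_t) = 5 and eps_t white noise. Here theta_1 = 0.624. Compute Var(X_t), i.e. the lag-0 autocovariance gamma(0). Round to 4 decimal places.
\gamma(0) = 6.9469

For an MA(q) process X_t = eps_t + sum_i theta_i eps_{t-i} with
Var(eps_t) = sigma^2, the variance is
  gamma(0) = sigma^2 * (1 + sum_i theta_i^2).
  sum_i theta_i^2 = (0.624)^2 = 0.389376.
  gamma(0) = 5 * (1 + 0.389376) = 5 * 1.389376 = 6.94688, which rounds to 6.9469.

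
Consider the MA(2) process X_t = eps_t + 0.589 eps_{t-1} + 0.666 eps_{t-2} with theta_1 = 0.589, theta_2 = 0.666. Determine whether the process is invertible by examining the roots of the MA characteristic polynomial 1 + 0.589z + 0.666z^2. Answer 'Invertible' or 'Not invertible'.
\text{Invertible}

The MA(q) characteristic polynomial is P(z) = 1 + 0.589z + 0.666z^2.
Invertibility requires all roots to lie outside the unit circle, i.e. |z| > 1 for every root.
Set 1 + (0.589) z + (0.666) z^2 = 0, i.e. a z^2 + b z + c = 0 with a = 0.666, b = 0.589, c = 1.
Discriminant D = b^2 - 4ac = (0.589)^2 - 4*(0.666)*1 = 0.346921 - (2.664) = -2.317079.
D < 0, so the roots are the complex-conjugate pair z = (-b +/- i sqrt(-D)) / (2a) = -0.4422 +/- 1.1428i.
For a conjugate pair |z|^2 = z * conj(z) = (product of roots) = c/a = 1/(0.666) = 1.501502, so |z| = sqrt(1.501502) = 1.2254 for both roots.
Moduli of all roots: 1.2254, 1.2254.
All moduli strictly greater than 1? Yes.
Verdict: Invertible.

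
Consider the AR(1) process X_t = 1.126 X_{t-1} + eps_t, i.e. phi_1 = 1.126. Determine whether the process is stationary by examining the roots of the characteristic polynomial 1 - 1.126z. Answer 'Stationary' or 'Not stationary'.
\text{Not stationary}

The AR(p) characteristic polynomial is P(z) = 1 - 1.126z.
Stationarity requires all roots to lie outside the unit circle, i.e. |z| > 1 for every root.
This is linear in z: 1 + (-1.126) z = 0  =>  z = -1/(-1.126) = 0.888099,  |z| = 0.888099.
Moduli of all roots: 0.8881.
All moduli strictly greater than 1? No.
Verdict: Not stationary.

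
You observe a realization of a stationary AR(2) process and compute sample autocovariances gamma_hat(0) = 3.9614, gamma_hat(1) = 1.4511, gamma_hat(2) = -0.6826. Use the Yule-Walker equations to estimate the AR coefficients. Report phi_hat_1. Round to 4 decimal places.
\hat\phi_{1} = 0.4960

The Yule-Walker equations for an AR(p) process read, in matrix form,
  Gamma_p phi = r_p,   with   (Gamma_p)_{ij} = gamma(|i - j|),
                       (r_p)_i = gamma(i),   i,j = 1..p.
Substitute the sample gammas (Toeplitz matrix and right-hand side of size 2):
  Gamma_p = [[3.9614, 1.4511], [1.4511, 3.9614]]
  r_p     = [1.4511, -0.6826]
Written out:
  3.9614 phi_1 + 1.4511 phi_2 = 1.4511
  1.4511 phi_1 + 3.9614 phi_2 = -0.6826
Solve by Cramer's rule:
  det = gamma(0)^2 - gamma(1)^2 = (3.9614)^2 - (1.4511)^2 = 15.69268996 - 2.10569121 = 13.58699875
  phi_hat_1 = [gamma(1) gamma(0) - gamma(1) gamma(2)] / det = [(1.4511)(3.9614) - (1.4511)(-0.6826)] / 13.58699875 = 6.7389084 / 13.58699875 = 0.496
  phi_hat_2 = [gamma(0) gamma(2) - gamma(1)^2] / det = [(3.9614)(-0.6826) - (1.4511)^2] / 13.58699875 = -4.80974285 / 13.58699875 = -0.354
So phi_hat = [0.4960, -0.3540].
Therefore phi_hat_1 = 0.4960.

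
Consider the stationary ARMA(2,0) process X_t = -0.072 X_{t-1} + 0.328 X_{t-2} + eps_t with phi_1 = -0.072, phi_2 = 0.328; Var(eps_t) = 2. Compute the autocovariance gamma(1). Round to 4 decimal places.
\gamma(1) = -0.2429

Multiply the model equation by X_{t-k} and take expectations. With theta_0 = psi_0 = 1 and psi_j the MA(infinity) weights, this gives
  gamma(k) - sum_i phi_i gamma(k-i) = c_k,
  c_k = sigma^2 * sum_{j=k..q} theta_j psi_{j-k}   (c_k = 0 for k > q),
using gamma(-m) = gamma(m).
Pure AR (q = 0): c_0 = sigma^2 = 2, c_k = 0 for k >= 1.
Equations for k = 0, 1, 2 (AR order 2, c_2 = 0):
  (E0) gamma(0) = phi_1 gamma(1) + phi_2 gamma(2) + c_0
  (E1) gamma(1) = phi_1 gamma(0) + phi_2 gamma(1) + c_1
  (E2) gamma(2) = phi_1 gamma(1) + phi_2 gamma(0)
From (E1): gamma(1) = A gamma(0) + B with
  A = phi_1 / (1 - phi_2) = -0.072 / 0.672 = -0.107143,   B = c_1 / (1 - phi_2) = 0 / 0.672 = 0.
Insert (E2) into (E0): gamma(0) (1 - phi_2^2) = phi_1 (1 + phi_2) gamma(1) + c_0.
  phi_1 (1 + phi_2) = (-0.072)(1.328) = -0.095616,   1 - phi_2^2 = 0.892416.
Replace gamma(1) by A gamma(0) + B and collect gamma(0):
  gamma(0) [0.892416 - (-0.095616)(-0.107143)] = c_0 = 2
  gamma(0) * 0.882171 = 2
  gamma(0) = 2 / 0.882171 = 2.267133.
  gamma(1) = A gamma(0) = (-0.107143)(2.267133) = -0.242907.
Therefore gamma(1) = -0.2429 (to 4 decimal places).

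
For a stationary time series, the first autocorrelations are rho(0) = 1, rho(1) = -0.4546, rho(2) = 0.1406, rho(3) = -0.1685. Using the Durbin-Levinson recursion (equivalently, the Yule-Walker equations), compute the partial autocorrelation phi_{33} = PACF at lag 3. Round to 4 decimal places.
\phi_{33} = -0.1740

The PACF at lag k is phi_{kk}, the last component of the solution
to the Yule-Walker system G_k phi = r_k where
  (G_k)_{ij} = rho(|i - j|), (r_k)_i = rho(i), i,j = 1..k.
Equivalently, Durbin-Levinson gives phi_{kk} iteratively:
  phi_{11} = rho(1)
  phi_{kk} = [rho(k) - sum_{j=1..k-1} phi_{k-1,j} rho(k-j)]
            / [1 - sum_{j=1..k-1} phi_{k-1,j} rho(j)],
  phi_{k,j} = phi_{k-1,j} - phi_{kk} phi_{k-1,k-j},  j = 1..k-1.
Step k = 1:
  phi_11 = rho(1) = -0.4546.
Step k = 2:
  phi_22 = [rho(2) - phi_11 rho(1)] / [1 - phi_11 rho(1)] = [0.1406 - (-0.4546)(-0.4546)] / [1 - (-0.4546)(-0.4546)]
         = -0.06606116 / 0.79333884 = -0.08327.
  Update: phi_21 = phi_11 - phi_22 phi_11 = -0.4546 - (-0.08327)(-0.4546) = -0.492454.
Step k = 3:
  phi_33 = [rho(3) - phi_21 rho(2) - phi_22 rho(1)] / [1 - phi_21 rho(1) - phi_22 rho(2)]
    numerator   = -0.1685 - (-0.492454)(0.1406) - (-0.08327)(-0.4546) = -0.13711535
    denominator = 1 - (-0.492454)(-0.4546) - (-0.08327)(0.1406) = 0.78783794
  phi_33 = -0.13711535 / 0.78783794 = -0.174.
Therefore phi_{33} = -0.1740.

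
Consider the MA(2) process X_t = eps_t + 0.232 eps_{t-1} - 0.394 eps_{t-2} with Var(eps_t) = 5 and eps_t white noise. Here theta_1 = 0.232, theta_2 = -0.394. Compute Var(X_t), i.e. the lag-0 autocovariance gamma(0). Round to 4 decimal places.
\gamma(0) = 6.0453

For an MA(q) process X_t = eps_t + sum_i theta_i eps_{t-i} with
Var(eps_t) = sigma^2, the variance is
  gamma(0) = sigma^2 * (1 + sum_i theta_i^2).
  sum_i theta_i^2 = (0.232)^2 + (-0.394)^2 = 0.053824 + 0.155236 = 0.20906.
  gamma(0) = 5 * (1 + 0.20906) = 5 * 1.20906 = 6.0453.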